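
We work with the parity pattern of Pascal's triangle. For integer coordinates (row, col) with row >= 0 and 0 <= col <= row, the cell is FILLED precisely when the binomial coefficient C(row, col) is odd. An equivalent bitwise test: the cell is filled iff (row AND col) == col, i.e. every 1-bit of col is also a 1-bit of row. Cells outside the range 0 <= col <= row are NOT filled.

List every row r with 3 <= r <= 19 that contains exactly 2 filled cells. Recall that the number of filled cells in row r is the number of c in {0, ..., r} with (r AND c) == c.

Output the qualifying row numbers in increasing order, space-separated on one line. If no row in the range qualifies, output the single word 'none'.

Row r has 2^popcount(r) filled cells, so we need popcount(r) = log2(2) = 1.
Scan r = 3..19 and keep those with exactly 1 one-bits:
r=3=11 popcount=2 -> skip
r=4=100 popcount=1 -> KEEP
r=5=101 popcount=2 -> skip
r=6=110 popcount=2 -> skip
r=7=111 popcount=3 -> skip
r=8=1000 popcount=1 -> KEEP
r=9=1001 popcount=2 -> skip
r=10=1010 popcount=2 -> skip
r=11=1011 popcount=3 -> skip
r=12=1100 popcount=2 -> skip
r=13=1101 popcount=3 -> skip
r=14=1110 popcount=3 -> skip
r=15=1111 popcount=4 -> skip
r=16=10000 popcount=1 -> KEEP
r=17=10001 popcount=2 -> skip
r=18=10010 popcount=2 -> skip
r=19=10011 popcount=3 -> skip
Kept rows: 4 8 16

Answer: 4 8 16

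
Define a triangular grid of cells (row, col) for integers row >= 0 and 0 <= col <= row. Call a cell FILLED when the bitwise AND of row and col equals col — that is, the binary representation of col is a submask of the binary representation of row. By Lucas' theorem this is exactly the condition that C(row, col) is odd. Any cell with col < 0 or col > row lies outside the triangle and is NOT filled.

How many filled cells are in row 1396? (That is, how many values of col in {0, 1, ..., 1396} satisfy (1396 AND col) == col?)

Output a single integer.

1396 in binary = 10101110100
popcount(1396) = number of 1-bits in 10101110100 = 6
A col c satisfies (1396 AND c) == c iff every set bit of c is also set in 1396; each of the 6 set bits of 1396 can independently be on or off in c.
count = 2^6 = 64

Answer: 64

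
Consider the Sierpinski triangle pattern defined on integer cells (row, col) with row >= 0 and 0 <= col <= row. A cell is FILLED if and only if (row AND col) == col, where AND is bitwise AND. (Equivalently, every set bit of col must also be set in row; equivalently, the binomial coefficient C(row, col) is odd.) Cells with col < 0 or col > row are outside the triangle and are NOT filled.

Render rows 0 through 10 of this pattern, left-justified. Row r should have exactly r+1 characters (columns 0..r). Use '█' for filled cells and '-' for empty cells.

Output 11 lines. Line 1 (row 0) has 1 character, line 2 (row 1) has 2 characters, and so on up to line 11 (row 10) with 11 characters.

Answer: █
██
█-█
████
█---█
██--██
█-█-█-█
████████
█-------█
██------██
█-█-----█-█

Derivation:
r0=0: █
r1=1: ██
r2=10: █-█
r3=11: ████
r4=100: █---█
r5=101: ██--██
r6=110: █-█-█-█
r7=111: ████████
r8=1000: █-------█
r9=1001: ██------██
r10=1010: █-█-----█-█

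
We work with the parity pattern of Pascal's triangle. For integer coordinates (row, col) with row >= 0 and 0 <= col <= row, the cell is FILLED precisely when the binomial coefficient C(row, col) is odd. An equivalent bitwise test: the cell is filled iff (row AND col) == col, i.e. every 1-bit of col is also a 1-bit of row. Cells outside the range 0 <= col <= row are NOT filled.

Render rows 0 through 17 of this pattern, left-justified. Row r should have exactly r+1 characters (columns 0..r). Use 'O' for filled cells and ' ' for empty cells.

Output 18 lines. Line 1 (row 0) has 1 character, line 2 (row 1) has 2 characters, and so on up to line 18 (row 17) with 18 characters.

r0=0: O
r1=1: OO
r2=10: O O
r3=11: OOOO
r4=100: O   O
r5=101: OO  OO
r6=110: O O O O
r7=111: OOOOOOOO
r8=1000: O       O
r9=1001: OO      OO
r10=1010: O O     O O
r11=1011: OOOO    OOOO
r12=1100: O   O   O   O
r13=1101: OO  OO  OO  OO
r14=1110: O O O O O O O O
r15=1111: OOOOOOOOOOOOOOOO
r16=10000: O               O
r17=10001: OO              OO

Answer: O
OO
O O
OOOO
O   O
OO  OO
O O O O
OOOOOOOO
O       O
OO      OO
O O     O O
OOOO    OOOO
O   O   O   O
OO  OO  OO  OO
O O O O O O O O
OOOOOOOOOOOOOOOO
O               O
OO              OO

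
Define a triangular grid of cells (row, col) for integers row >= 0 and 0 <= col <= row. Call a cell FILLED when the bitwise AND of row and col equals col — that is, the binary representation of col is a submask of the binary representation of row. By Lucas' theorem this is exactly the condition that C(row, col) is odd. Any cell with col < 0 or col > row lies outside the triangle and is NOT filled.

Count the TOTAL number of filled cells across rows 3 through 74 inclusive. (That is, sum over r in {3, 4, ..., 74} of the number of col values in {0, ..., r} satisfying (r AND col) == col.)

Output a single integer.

Answer: 798

Derivation:
r3=11 pc2: +4 =4
r4=100 pc1: +2 =6
r5=101 pc2: +4 =10
r6=110 pc2: +4 =14
r7=111 pc3: +8 =22
r8=1000 pc1: +2 =24
r9=1001 pc2: +4 =28
r10=1010 pc2: +4 =32
r11=1011 pc3: +8 =40
r12=1100 pc2: +4 =44
r13=1101 pc3: +8 =52
r14=1110 pc3: +8 =60
r15=1111 pc4: +16 =76
r16=10000 pc1: +2 =78
r17=10001 pc2: +4 =82
r18=10010 pc2: +4 =86
r19=10011 pc3: +8 =94
r20=10100 pc2: +4 =98
r21=10101 pc3: +8 =106
r22=10110 pc3: +8 =114
r23=10111 pc4: +16 =130
r24=11000 pc2: +4 =134
r25=11001 pc3: +8 =142
r26=11010 pc3: +8 =150
r27=11011 pc4: +16 =166
r28=11100 pc3: +8 =174
r29=11101 pc4: +16 =190
r30=11110 pc4: +16 =206
r31=11111 pc5: +32 =238
r32=100000 pc1: +2 =240
r33=100001 pc2: +4 =244
r34=100010 pc2: +4 =248
r35=100011 pc3: +8 =256
r36=100100 pc2: +4 =260
r37=100101 pc3: +8 =268
r38=100110 pc3: +8 =276
r39=100111 pc4: +16 =292
r40=101000 pc2: +4 =296
r41=101001 pc3: +8 =304
r42=101010 pc3: +8 =312
r43=101011 pc4: +16 =328
r44=101100 pc3: +8 =336
r45=101101 pc4: +16 =352
r46=101110 pc4: +16 =368
r47=101111 pc5: +32 =400
r48=110000 pc2: +4 =404
r49=110001 pc3: +8 =412
r50=110010 pc3: +8 =420
r51=110011 pc4: +16 =436
r52=110100 pc3: +8 =444
r53=110101 pc4: +16 =460
r54=110110 pc4: +16 =476
r55=110111 pc5: +32 =508
r56=111000 pc3: +8 =516
r57=111001 pc4: +16 =532
r58=111010 pc4: +16 =548
r59=111011 pc5: +32 =580
r60=111100 pc4: +16 =596
r61=111101 pc5: +32 =628
r62=111110 pc5: +32 =660
r63=111111 pc6: +64 =724
r64=1000000 pc1: +2 =726
r65=1000001 pc2: +4 =730
r66=1000010 pc2: +4 =734
r67=1000011 pc3: +8 =742
r68=1000100 pc2: +4 =746
r69=1000101 pc3: +8 =754
r70=1000110 pc3: +8 =762
r71=1000111 pc4: +16 =778
r72=1001000 pc2: +4 =782
r73=1001001 pc3: +8 =790
r74=1001010 pc3: +8 =798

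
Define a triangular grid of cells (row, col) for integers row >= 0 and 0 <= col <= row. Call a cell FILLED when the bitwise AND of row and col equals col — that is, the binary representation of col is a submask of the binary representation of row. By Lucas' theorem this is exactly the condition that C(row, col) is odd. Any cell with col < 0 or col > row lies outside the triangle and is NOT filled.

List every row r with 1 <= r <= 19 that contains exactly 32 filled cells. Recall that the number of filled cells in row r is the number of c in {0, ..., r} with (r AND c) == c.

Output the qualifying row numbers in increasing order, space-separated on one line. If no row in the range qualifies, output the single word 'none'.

Answer: none

Derivation:
Row r has 2^popcount(r) filled cells, so we need popcount(r) = log2(32) = 5.
Scan r = 1..19 and keep those with exactly 5 one-bits:
r=1=1 popcount=1 -> skip
r=2=10 popcount=1 -> skip
r=3=11 popcount=2 -> skip
r=4=100 popcount=1 -> skip
r=5=101 popcount=2 -> skip
r=6=110 popcount=2 -> skip
r=7=111 popcount=3 -> skip
r=8=1000 popcount=1 -> skip
r=9=1001 popcount=2 -> skip
r=10=1010 popcount=2 -> skip
r=11=1011 popcount=3 -> skip
r=12=1100 popcount=2 -> skip
r=13=1101 popcount=3 -> skip
r=14=1110 popcount=3 -> skip
r=15=1111 popcount=4 -> skip
r=16=10000 popcount=1 -> skip
r=17=10001 popcount=2 -> skip
r=18=10010 popcount=2 -> skip
r=19=10011 popcount=3 -> skip
Kept rows: none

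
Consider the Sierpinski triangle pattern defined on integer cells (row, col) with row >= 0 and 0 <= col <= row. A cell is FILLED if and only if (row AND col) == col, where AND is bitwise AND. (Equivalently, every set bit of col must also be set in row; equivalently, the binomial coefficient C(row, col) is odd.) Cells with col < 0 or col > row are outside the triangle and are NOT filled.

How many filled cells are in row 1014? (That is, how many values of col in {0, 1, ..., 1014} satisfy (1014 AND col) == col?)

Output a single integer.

1014 in binary = 1111110110
popcount(1014) = number of 1-bits in 1111110110 = 8
A col c satisfies (1014 AND c) == c iff every set bit of c is also set in 1014; each of the 8 set bits of 1014 can independently be on or off in c.
count = 2^8 = 256

Answer: 256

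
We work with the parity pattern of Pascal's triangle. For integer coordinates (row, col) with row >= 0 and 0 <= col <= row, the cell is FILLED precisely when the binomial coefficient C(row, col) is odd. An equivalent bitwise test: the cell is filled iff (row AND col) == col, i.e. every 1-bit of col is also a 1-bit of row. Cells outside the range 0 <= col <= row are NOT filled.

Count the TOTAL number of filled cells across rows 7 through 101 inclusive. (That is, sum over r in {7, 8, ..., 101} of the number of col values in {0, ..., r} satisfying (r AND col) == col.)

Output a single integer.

r7=111 pc3: +8 =8
r8=1000 pc1: +2 =10
r9=1001 pc2: +4 =14
r10=1010 pc2: +4 =18
r11=1011 pc3: +8 =26
r12=1100 pc2: +4 =30
r13=1101 pc3: +8 =38
r14=1110 pc3: +8 =46
r15=1111 pc4: +16 =62
r16=10000 pc1: +2 =64
r17=10001 pc2: +4 =68
r18=10010 pc2: +4 =72
r19=10011 pc3: +8 =80
r20=10100 pc2: +4 =84
r21=10101 pc3: +8 =92
r22=10110 pc3: +8 =100
r23=10111 pc4: +16 =116
r24=11000 pc2: +4 =120
r25=11001 pc3: +8 =128
r26=11010 pc3: +8 =136
r27=11011 pc4: +16 =152
r28=11100 pc3: +8 =160
r29=11101 pc4: +16 =176
r30=11110 pc4: +16 =192
r31=11111 pc5: +32 =224
r32=100000 pc1: +2 =226
r33=100001 pc2: +4 =230
r34=100010 pc2: +4 =234
r35=100011 pc3: +8 =242
r36=100100 pc2: +4 =246
r37=100101 pc3: +8 =254
r38=100110 pc3: +8 =262
r39=100111 pc4: +16 =278
r40=101000 pc2: +4 =282
r41=101001 pc3: +8 =290
r42=101010 pc3: +8 =298
r43=101011 pc4: +16 =314
r44=101100 pc3: +8 =322
r45=101101 pc4: +16 =338
r46=101110 pc4: +16 =354
r47=101111 pc5: +32 =386
r48=110000 pc2: +4 =390
r49=110001 pc3: +8 =398
r50=110010 pc3: +8 =406
r51=110011 pc4: +16 =422
r52=110100 pc3: +8 =430
r53=110101 pc4: +16 =446
r54=110110 pc4: +16 =462
r55=110111 pc5: +32 =494
r56=111000 pc3: +8 =502
r57=111001 pc4: +16 =518
r58=111010 pc4: +16 =534
r59=111011 pc5: +32 =566
r60=111100 pc4: +16 =582
r61=111101 pc5: +32 =614
r62=111110 pc5: +32 =646
r63=111111 pc6: +64 =710
r64=1000000 pc1: +2 =712
r65=1000001 pc2: +4 =716
r66=1000010 pc2: +4 =720
r67=1000011 pc3: +8 =728
r68=1000100 pc2: +4 =732
r69=1000101 pc3: +8 =740
r70=1000110 pc3: +8 =748
r71=1000111 pc4: +16 =764
r72=1001000 pc2: +4 =768
r73=1001001 pc3: +8 =776
r74=1001010 pc3: +8 =784
r75=1001011 pc4: +16 =800
r76=1001100 pc3: +8 =808
r77=1001101 pc4: +16 =824
r78=1001110 pc4: +16 =840
r79=1001111 pc5: +32 =872
r80=1010000 pc2: +4 =876
r81=1010001 pc3: +8 =884
r82=1010010 pc3: +8 =892
r83=1010011 pc4: +16 =908
r84=1010100 pc3: +8 =916
r85=1010101 pc4: +16 =932
r86=1010110 pc4: +16 =948
r87=1010111 pc5: +32 =980
r88=1011000 pc3: +8 =988
r89=1011001 pc4: +16 =1004
r90=1011010 pc4: +16 =1020
r91=1011011 pc5: +32 =1052
r92=1011100 pc4: +16 =1068
r93=1011101 pc5: +32 =1100
r94=1011110 pc5: +32 =1132
r95=1011111 pc6: +64 =1196
r96=1100000 pc2: +4 =1200
r97=1100001 pc3: +8 =1208
r98=1100010 pc3: +8 =1216
r99=1100011 pc4: +16 =1232
r100=1100100 pc3: +8 =1240
r101=1100101 pc4: +16 =1256

Answer: 1256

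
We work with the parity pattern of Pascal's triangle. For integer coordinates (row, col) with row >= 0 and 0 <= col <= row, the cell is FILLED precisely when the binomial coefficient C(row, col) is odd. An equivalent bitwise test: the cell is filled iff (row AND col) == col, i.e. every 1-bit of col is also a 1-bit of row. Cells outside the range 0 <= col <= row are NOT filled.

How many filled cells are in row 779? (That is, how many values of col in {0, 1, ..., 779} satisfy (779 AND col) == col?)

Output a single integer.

779 in binary = 1100001011
popcount(779) = number of 1-bits in 1100001011 = 5
A col c satisfies (779 AND c) == c iff every set bit of c is also set in 779; each of the 5 set bits of 779 can independently be on or off in c.
count = 2^5 = 32

Answer: 32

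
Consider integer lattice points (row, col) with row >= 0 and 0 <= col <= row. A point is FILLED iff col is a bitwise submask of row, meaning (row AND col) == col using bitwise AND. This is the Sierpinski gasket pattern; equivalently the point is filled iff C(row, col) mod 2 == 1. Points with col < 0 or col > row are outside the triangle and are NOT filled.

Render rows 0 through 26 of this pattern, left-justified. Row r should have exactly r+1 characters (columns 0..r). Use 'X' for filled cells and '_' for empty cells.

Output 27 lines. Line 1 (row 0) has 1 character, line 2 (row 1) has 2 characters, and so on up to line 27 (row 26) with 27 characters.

Answer: X
XX
X_X
XXXX
X___X
XX__XX
X_X_X_X
XXXXXXXX
X_______X
XX______XX
X_X_____X_X
XXXX____XXXX
X___X___X___X
XX__XX__XX__XX
X_X_X_X_X_X_X_X
XXXXXXXXXXXXXXXX
X_______________X
XX______________XX
X_X_____________X_X
XXXX____________XXXX
X___X___________X___X
XX__XX__________XX__XX
X_X_X_X_________X_X_X_X
XXXXXXXX________XXXXXXXX
X_______X_______X_______X
XX______XX______XX______XX
X_X_____X_X_____X_X_____X_X

Derivation:
r0=0: X
r1=1: XX
r2=10: X_X
r3=11: XXXX
r4=100: X___X
r5=101: XX__XX
r6=110: X_X_X_X
r7=111: XXXXXXXX
r8=1000: X_______X
r9=1001: XX______XX
r10=1010: X_X_____X_X
r11=1011: XXXX____XXXX
r12=1100: X___X___X___X
r13=1101: XX__XX__XX__XX
r14=1110: X_X_X_X_X_X_X_X
r15=1111: XXXXXXXXXXXXXXXX
r16=10000: X_______________X
r17=10001: XX______________XX
r18=10010: X_X_____________X_X
r19=10011: XXXX____________XXXX
r20=10100: X___X___________X___X
r21=10101: XX__XX__________XX__XX
r22=10110: X_X_X_X_________X_X_X_X
r23=10111: XXXXXXXX________XXXXXXXX
r24=11000: X_______X_______X_______X
r25=11001: XX______XX______XX______XX
r26=11010: X_X_____X_X_____X_X_____X_X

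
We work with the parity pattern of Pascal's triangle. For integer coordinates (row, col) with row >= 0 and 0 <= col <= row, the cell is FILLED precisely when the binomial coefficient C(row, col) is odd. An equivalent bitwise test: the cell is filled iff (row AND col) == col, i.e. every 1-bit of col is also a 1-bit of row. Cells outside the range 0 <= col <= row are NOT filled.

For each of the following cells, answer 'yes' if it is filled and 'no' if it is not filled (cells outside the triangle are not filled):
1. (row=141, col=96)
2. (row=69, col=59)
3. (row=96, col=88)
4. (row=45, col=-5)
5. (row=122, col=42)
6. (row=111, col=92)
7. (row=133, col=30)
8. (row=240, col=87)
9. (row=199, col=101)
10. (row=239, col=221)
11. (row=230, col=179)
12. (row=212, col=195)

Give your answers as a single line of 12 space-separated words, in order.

(141,96): row=0b10001101, col=0b1100000, row AND col = 0b0 = 0; 0 != 96 -> empty
(69,59): row=0b1000101, col=0b111011, row AND col = 0b1 = 1; 1 != 59 -> empty
(96,88): row=0b1100000, col=0b1011000, row AND col = 0b1000000 = 64; 64 != 88 -> empty
(45,-5): col outside [0, 45] -> not filled
(122,42): row=0b1111010, col=0b101010, row AND col = 0b101010 = 42; 42 == 42 -> filled
(111,92): row=0b1101111, col=0b1011100, row AND col = 0b1001100 = 76; 76 != 92 -> empty
(133,30): row=0b10000101, col=0b11110, row AND col = 0b100 = 4; 4 != 30 -> empty
(240,87): row=0b11110000, col=0b1010111, row AND col = 0b1010000 = 80; 80 != 87 -> empty
(199,101): row=0b11000111, col=0b1100101, row AND col = 0b1000101 = 69; 69 != 101 -> empty
(239,221): row=0b11101111, col=0b11011101, row AND col = 0b11001101 = 205; 205 != 221 -> empty
(230,179): row=0b11100110, col=0b10110011, row AND col = 0b10100010 = 162; 162 != 179 -> empty
(212,195): row=0b11010100, col=0b11000011, row AND col = 0b11000000 = 192; 192 != 195 -> empty

Answer: no no no no yes no no no no no no no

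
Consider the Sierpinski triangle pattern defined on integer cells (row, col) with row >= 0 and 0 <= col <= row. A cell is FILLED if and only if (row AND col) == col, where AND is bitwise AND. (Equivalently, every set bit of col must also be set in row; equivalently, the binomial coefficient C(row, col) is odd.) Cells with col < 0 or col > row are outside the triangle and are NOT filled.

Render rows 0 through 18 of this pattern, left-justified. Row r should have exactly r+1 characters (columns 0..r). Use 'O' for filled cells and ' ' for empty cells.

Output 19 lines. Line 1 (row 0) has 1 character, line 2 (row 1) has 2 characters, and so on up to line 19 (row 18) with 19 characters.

Answer: O
OO
O O
OOOO
O   O
OO  OO
O O O O
OOOOOOOO
O       O
OO      OO
O O     O O
OOOO    OOOO
O   O   O   O
OO  OO  OO  OO
O O O O O O O O
OOOOOOOOOOOOOOOO
O               O
OO              OO
O O             O O

Derivation:
r0=0: O
r1=1: OO
r2=10: O O
r3=11: OOOO
r4=100: O   O
r5=101: OO  OO
r6=110: O O O O
r7=111: OOOOOOOO
r8=1000: O       O
r9=1001: OO      OO
r10=1010: O O     O O
r11=1011: OOOO    OOOO
r12=1100: O   O   O   O
r13=1101: OO  OO  OO  OO
r14=1110: O O O O O O O O
r15=1111: OOOOOOOOOOOOOOOO
r16=10000: O               O
r17=10001: OO              OO
r18=10010: O O             O O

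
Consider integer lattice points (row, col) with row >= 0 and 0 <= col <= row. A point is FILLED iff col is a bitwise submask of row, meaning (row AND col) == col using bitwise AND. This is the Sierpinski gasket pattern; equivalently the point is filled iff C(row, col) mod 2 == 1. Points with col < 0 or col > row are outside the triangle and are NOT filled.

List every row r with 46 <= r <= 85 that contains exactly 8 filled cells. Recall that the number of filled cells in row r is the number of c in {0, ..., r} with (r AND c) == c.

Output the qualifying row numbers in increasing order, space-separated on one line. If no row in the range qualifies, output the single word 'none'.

Answer: 49 50 52 56 67 69 70 73 74 76 81 82 84

Derivation:
Row r has 2^popcount(r) filled cells, so we need popcount(r) = log2(8) = 3.
Scan r = 46..85 and keep those with exactly 3 one-bits:
r=46=101110 popcount=4 -> skip
r=47=101111 popcount=5 -> skip
r=48=110000 popcount=2 -> skip
r=49=110001 popcount=3 -> KEEP
r=50=110010 popcount=3 -> KEEP
r=51=110011 popcount=4 -> skip
r=52=110100 popcount=3 -> KEEP
r=53=110101 popcount=4 -> skip
r=54=110110 popcount=4 -> skip
r=55=110111 popcount=5 -> skip
r=56=111000 popcount=3 -> KEEP
r=57=111001 popcount=4 -> skip
r=58=111010 popcount=4 -> skip
r=59=111011 popcount=5 -> skip
r=60=111100 popcount=4 -> skip
r=61=111101 popcount=5 -> skip
r=62=111110 popcount=5 -> skip
r=63=111111 popcount=6 -> skip
r=64=1000000 popcount=1 -> skip
r=65=1000001 popcount=2 -> skip
r=66=1000010 popcount=2 -> skip
r=67=1000011 popcount=3 -> KEEP
r=68=1000100 popcount=2 -> skip
r=69=1000101 popcount=3 -> KEEP
r=70=1000110 popcount=3 -> KEEP
r=71=1000111 popcount=4 -> skip
r=72=1001000 popcount=2 -> skip
r=73=1001001 popcount=3 -> KEEP
r=74=1001010 popcount=3 -> KEEP
r=75=1001011 popcount=4 -> skip
r=76=1001100 popcount=3 -> KEEP
r=77=1001101 popcount=4 -> skip
r=78=1001110 popcount=4 -> skip
r=79=1001111 popcount=5 -> skip
r=80=1010000 popcount=2 -> skip
r=81=1010001 popcount=3 -> KEEP
r=82=1010010 popcount=3 -> KEEP
r=83=1010011 popcount=4 -> skip
r=84=1010100 popcount=3 -> KEEP
r=85=1010101 popcount=4 -> skip
Kept rows: 49 50 52 56 67 69 70 73 74 76 81 82 84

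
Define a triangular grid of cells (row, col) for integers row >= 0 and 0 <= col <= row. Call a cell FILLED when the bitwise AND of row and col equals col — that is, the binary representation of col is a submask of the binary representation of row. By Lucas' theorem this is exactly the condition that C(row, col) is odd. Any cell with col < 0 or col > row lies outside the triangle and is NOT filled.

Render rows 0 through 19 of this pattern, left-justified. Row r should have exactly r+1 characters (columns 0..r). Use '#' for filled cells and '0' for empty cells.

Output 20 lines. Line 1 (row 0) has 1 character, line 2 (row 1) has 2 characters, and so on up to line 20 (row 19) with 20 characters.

Answer: #
##
#0#
####
#000#
##00##
#0#0#0#
########
#0000000#
##000000##
#0#00000#0#
####0000####
#000#000#000#
##00##00##00##
#0#0#0#0#0#0#0#
################
#000000000000000#
##00000000000000##
#0#0000000000000#0#
####000000000000####

Derivation:
r0=0: #
r1=1: ##
r2=10: #0#
r3=11: ####
r4=100: #000#
r5=101: ##00##
r6=110: #0#0#0#
r7=111: ########
r8=1000: #0000000#
r9=1001: ##000000##
r10=1010: #0#00000#0#
r11=1011: ####0000####
r12=1100: #000#000#000#
r13=1101: ##00##00##00##
r14=1110: #0#0#0#0#0#0#0#
r15=1111: ################
r16=10000: #000000000000000#
r17=10001: ##00000000000000##
r18=10010: #0#0000000000000#0#
r19=10011: ####000000000000####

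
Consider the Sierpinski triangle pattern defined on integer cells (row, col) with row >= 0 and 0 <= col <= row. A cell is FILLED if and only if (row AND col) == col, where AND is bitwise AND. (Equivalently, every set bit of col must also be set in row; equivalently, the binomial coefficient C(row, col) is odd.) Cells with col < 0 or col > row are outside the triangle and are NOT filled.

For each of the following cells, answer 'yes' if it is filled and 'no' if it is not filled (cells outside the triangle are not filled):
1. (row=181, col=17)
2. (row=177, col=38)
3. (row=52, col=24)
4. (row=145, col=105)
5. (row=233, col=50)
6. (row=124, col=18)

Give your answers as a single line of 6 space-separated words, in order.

Answer: yes no no no no no

Derivation:
(181,17): row=0b10110101, col=0b10001, row AND col = 0b10001 = 17; 17 == 17 -> filled
(177,38): row=0b10110001, col=0b100110, row AND col = 0b100000 = 32; 32 != 38 -> empty
(52,24): row=0b110100, col=0b11000, row AND col = 0b10000 = 16; 16 != 24 -> empty
(145,105): row=0b10010001, col=0b1101001, row AND col = 0b1 = 1; 1 != 105 -> empty
(233,50): row=0b11101001, col=0b110010, row AND col = 0b100000 = 32; 32 != 50 -> empty
(124,18): row=0b1111100, col=0b10010, row AND col = 0b10000 = 16; 16 != 18 -> empty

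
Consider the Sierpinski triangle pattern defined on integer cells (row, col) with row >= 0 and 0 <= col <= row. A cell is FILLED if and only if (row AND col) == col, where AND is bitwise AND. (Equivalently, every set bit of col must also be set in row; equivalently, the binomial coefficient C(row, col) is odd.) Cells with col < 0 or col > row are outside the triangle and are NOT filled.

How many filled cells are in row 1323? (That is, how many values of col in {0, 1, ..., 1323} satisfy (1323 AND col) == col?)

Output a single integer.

Answer: 64

Derivation:
1323 in binary = 10100101011
popcount(1323) = number of 1-bits in 10100101011 = 6
A col c satisfies (1323 AND c) == c iff every set bit of c is also set in 1323; each of the 6 set bits of 1323 can independently be on or off in c.
count = 2^6 = 64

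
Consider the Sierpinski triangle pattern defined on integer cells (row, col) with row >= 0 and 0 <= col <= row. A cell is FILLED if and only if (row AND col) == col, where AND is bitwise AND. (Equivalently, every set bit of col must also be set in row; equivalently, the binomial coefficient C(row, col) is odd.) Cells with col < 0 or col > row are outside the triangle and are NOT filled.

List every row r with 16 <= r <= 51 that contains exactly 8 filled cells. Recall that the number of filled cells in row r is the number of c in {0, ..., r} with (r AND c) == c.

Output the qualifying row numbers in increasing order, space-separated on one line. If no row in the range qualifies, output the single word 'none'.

Row r has 2^popcount(r) filled cells, so we need popcount(r) = log2(8) = 3.
Scan r = 16..51 and keep those with exactly 3 one-bits:
r=16=10000 popcount=1 -> skip
r=17=10001 popcount=2 -> skip
r=18=10010 popcount=2 -> skip
r=19=10011 popcount=3 -> KEEP
r=20=10100 popcount=2 -> skip
r=21=10101 popcount=3 -> KEEP
r=22=10110 popcount=3 -> KEEP
r=23=10111 popcount=4 -> skip
r=24=11000 popcount=2 -> skip
r=25=11001 popcount=3 -> KEEP
r=26=11010 popcount=3 -> KEEP
r=27=11011 popcount=4 -> skip
r=28=11100 popcount=3 -> KEEP
r=29=11101 popcount=4 -> skip
r=30=11110 popcount=4 -> skip
r=31=11111 popcount=5 -> skip
r=32=100000 popcount=1 -> skip
r=33=100001 popcount=2 -> skip
r=34=100010 popcount=2 -> skip
r=35=100011 popcount=3 -> KEEP
r=36=100100 popcount=2 -> skip
r=37=100101 popcount=3 -> KEEP
r=38=100110 popcount=3 -> KEEP
r=39=100111 popcount=4 -> skip
r=40=101000 popcount=2 -> skip
r=41=101001 popcount=3 -> KEEP
r=42=101010 popcount=3 -> KEEP
r=43=101011 popcount=4 -> skip
r=44=101100 popcount=3 -> KEEP
r=45=101101 popcount=4 -> skip
r=46=101110 popcount=4 -> skip
r=47=101111 popcount=5 -> skip
r=48=110000 popcount=2 -> skip
r=49=110001 popcount=3 -> KEEP
r=50=110010 popcount=3 -> KEEP
r=51=110011 popcount=4 -> skip
Kept rows: 19 21 22 25 26 28 35 37 38 41 42 44 49 50

Answer: 19 21 22 25 26 28 35 37 38 41 42 44 49 50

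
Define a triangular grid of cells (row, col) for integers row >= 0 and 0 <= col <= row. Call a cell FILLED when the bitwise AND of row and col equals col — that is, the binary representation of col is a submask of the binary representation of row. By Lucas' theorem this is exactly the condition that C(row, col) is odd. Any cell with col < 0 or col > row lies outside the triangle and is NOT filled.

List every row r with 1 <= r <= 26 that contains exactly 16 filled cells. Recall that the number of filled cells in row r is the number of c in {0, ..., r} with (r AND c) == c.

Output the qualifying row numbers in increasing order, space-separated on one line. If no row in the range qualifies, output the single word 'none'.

Row r has 2^popcount(r) filled cells, so we need popcount(r) = log2(16) = 4.
Scan r = 1..26 and keep those with exactly 4 one-bits:
r=1=1 popcount=1 -> skip
r=2=10 popcount=1 -> skip
r=3=11 popcount=2 -> skip
r=4=100 popcount=1 -> skip
r=5=101 popcount=2 -> skip
r=6=110 popcount=2 -> skip
r=7=111 popcount=3 -> skip
r=8=1000 popcount=1 -> skip
r=9=1001 popcount=2 -> skip
r=10=1010 popcount=2 -> skip
r=11=1011 popcount=3 -> skip
r=12=1100 popcount=2 -> skip
r=13=1101 popcount=3 -> skip
r=14=1110 popcount=3 -> skip
r=15=1111 popcount=4 -> KEEP
r=16=10000 popcount=1 -> skip
r=17=10001 popcount=2 -> skip
r=18=10010 popcount=2 -> skip
r=19=10011 popcount=3 -> skip
r=20=10100 popcount=2 -> skip
r=21=10101 popcount=3 -> skip
r=22=10110 popcount=3 -> skip
r=23=10111 popcount=4 -> KEEP
r=24=11000 popcount=2 -> skip
r=25=11001 popcount=3 -> skip
r=26=11010 popcount=3 -> skip
Kept rows: 15 23

Answer: 15 23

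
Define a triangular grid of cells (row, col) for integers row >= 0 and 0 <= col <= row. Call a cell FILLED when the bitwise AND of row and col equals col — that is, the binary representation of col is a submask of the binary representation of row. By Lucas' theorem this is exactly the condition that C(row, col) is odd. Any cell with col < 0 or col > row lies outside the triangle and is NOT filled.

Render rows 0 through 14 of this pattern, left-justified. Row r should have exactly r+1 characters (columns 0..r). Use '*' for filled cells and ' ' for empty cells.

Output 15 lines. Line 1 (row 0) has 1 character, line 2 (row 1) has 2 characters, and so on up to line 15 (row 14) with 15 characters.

Answer: *
**
* *
****
*   *
**  **
* * * *
********
*       *
**      **
* *     * *
****    ****
*   *   *   *
**  **  **  **
* * * * * * * *

Derivation:
r0=0: *
r1=1: **
r2=10: * *
r3=11: ****
r4=100: *   *
r5=101: **  **
r6=110: * * * *
r7=111: ********
r8=1000: *       *
r9=1001: **      **
r10=1010: * *     * *
r11=1011: ****    ****
r12=1100: *   *   *   *
r13=1101: **  **  **  **
r14=1110: * * * * * * * *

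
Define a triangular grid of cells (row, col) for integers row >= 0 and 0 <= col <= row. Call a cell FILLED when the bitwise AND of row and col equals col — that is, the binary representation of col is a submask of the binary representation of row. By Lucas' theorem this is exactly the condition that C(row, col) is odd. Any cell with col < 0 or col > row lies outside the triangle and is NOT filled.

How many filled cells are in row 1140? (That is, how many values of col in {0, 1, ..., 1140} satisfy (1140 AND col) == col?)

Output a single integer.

1140 in binary = 10001110100
popcount(1140) = number of 1-bits in 10001110100 = 5
A col c satisfies (1140 AND c) == c iff every set bit of c is also set in 1140; each of the 5 set bits of 1140 can independently be on or off in c.
count = 2^5 = 32

Answer: 32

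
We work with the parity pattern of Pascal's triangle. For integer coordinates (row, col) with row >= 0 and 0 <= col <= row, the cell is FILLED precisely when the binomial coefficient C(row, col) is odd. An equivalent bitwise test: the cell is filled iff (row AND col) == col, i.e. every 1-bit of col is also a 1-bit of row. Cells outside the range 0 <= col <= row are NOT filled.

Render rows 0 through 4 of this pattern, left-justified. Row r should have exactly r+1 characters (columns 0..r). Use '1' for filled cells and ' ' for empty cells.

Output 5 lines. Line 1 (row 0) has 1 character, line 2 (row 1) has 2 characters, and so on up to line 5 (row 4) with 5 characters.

Answer: 1
11
1 1
1111
1   1

Derivation:
r0=0: 1
r1=1: 11
r2=10: 1 1
r3=11: 1111
r4=100: 1   1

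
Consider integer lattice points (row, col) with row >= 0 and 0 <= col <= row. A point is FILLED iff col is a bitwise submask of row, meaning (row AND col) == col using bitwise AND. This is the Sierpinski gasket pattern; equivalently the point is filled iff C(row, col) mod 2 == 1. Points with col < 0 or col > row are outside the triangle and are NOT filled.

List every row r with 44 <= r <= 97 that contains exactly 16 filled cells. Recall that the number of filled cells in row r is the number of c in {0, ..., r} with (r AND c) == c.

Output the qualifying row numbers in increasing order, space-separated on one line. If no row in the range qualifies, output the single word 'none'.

Row r has 2^popcount(r) filled cells, so we need popcount(r) = log2(16) = 4.
Scan r = 44..97 and keep those with exactly 4 one-bits:
r=44=101100 popcount=3 -> skip
r=45=101101 popcount=4 -> KEEP
r=46=101110 popcount=4 -> KEEP
r=47=101111 popcount=5 -> skip
r=48=110000 popcount=2 -> skip
r=49=110001 popcount=3 -> skip
r=50=110010 popcount=3 -> skip
r=51=110011 popcount=4 -> KEEP
r=52=110100 popcount=3 -> skip
r=53=110101 popcount=4 -> KEEP
r=54=110110 popcount=4 -> KEEP
r=55=110111 popcount=5 -> skip
r=56=111000 popcount=3 -> skip
r=57=111001 popcount=4 -> KEEP
r=58=111010 popcount=4 -> KEEP
r=59=111011 popcount=5 -> skip
r=60=111100 popcount=4 -> KEEP
r=61=111101 popcount=5 -> skip
r=62=111110 popcount=5 -> skip
r=63=111111 popcount=6 -> skip
r=64=1000000 popcount=1 -> skip
r=65=1000001 popcount=2 -> skip
r=66=1000010 popcount=2 -> skip
r=67=1000011 popcount=3 -> skip
r=68=1000100 popcount=2 -> skip
r=69=1000101 popcount=3 -> skip
r=70=1000110 popcount=3 -> skip
r=71=1000111 popcount=4 -> KEEP
r=72=1001000 popcount=2 -> skip
r=73=1001001 popcount=3 -> skip
r=74=1001010 popcount=3 -> skip
r=75=1001011 popcount=4 -> KEEP
r=76=1001100 popcount=3 -> skip
r=77=1001101 popcount=4 -> KEEP
r=78=1001110 popcount=4 -> KEEP
r=79=1001111 popcount=5 -> skip
r=80=1010000 popcount=2 -> skip
r=81=1010001 popcount=3 -> skip
r=82=1010010 popcount=3 -> skip
r=83=1010011 popcount=4 -> KEEP
r=84=1010100 popcount=3 -> skip
r=85=1010101 popcount=4 -> KEEP
r=86=1010110 popcount=4 -> KEEP
r=87=1010111 popcount=5 -> skip
r=88=1011000 popcount=3 -> skip
r=89=1011001 popcount=4 -> KEEP
r=90=1011010 popcount=4 -> KEEP
r=91=1011011 popcount=5 -> skip
r=92=1011100 popcount=4 -> KEEP
r=93=1011101 popcount=5 -> skip
r=94=1011110 popcount=5 -> skip
r=95=1011111 popcount=6 -> skip
r=96=1100000 popcount=2 -> skip
r=97=1100001 popcount=3 -> skip
Kept rows: 45 46 51 53 54 57 58 60 71 75 77 78 83 85 86 89 90 92

Answer: 45 46 51 53 54 57 58 60 71 75 77 78 83 85 86 89 90 92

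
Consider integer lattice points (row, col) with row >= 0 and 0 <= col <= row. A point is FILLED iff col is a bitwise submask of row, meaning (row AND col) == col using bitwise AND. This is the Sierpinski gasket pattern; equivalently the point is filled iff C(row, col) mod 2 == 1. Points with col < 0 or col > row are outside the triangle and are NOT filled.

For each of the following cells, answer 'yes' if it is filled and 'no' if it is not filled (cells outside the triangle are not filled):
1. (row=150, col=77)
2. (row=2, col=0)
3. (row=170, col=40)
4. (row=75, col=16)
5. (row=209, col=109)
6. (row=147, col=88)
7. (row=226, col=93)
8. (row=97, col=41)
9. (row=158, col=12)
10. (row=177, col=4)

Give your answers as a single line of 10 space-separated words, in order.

Answer: no yes yes no no no no no yes no

Derivation:
(150,77): row=0b10010110, col=0b1001101, row AND col = 0b100 = 4; 4 != 77 -> empty
(2,0): row=0b10, col=0b0, row AND col = 0b0 = 0; 0 == 0 -> filled
(170,40): row=0b10101010, col=0b101000, row AND col = 0b101000 = 40; 40 == 40 -> filled
(75,16): row=0b1001011, col=0b10000, row AND col = 0b0 = 0; 0 != 16 -> empty
(209,109): row=0b11010001, col=0b1101101, row AND col = 0b1000001 = 65; 65 != 109 -> empty
(147,88): row=0b10010011, col=0b1011000, row AND col = 0b10000 = 16; 16 != 88 -> empty
(226,93): row=0b11100010, col=0b1011101, row AND col = 0b1000000 = 64; 64 != 93 -> empty
(97,41): row=0b1100001, col=0b101001, row AND col = 0b100001 = 33; 33 != 41 -> empty
(158,12): row=0b10011110, col=0b1100, row AND col = 0b1100 = 12; 12 == 12 -> filled
(177,4): row=0b10110001, col=0b100, row AND col = 0b0 = 0; 0 != 4 -> empty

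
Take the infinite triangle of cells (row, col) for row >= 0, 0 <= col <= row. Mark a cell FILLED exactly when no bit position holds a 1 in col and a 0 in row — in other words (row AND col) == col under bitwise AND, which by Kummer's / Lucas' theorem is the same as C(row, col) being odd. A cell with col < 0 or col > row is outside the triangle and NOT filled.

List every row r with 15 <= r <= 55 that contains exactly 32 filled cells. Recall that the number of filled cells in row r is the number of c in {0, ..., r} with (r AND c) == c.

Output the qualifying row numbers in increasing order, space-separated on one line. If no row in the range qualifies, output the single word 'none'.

Answer: 31 47 55

Derivation:
Row r has 2^popcount(r) filled cells, so we need popcount(r) = log2(32) = 5.
Scan r = 15..55 and keep those with exactly 5 one-bits:
r=15=1111 popcount=4 -> skip
r=16=10000 popcount=1 -> skip
r=17=10001 popcount=2 -> skip
r=18=10010 popcount=2 -> skip
r=19=10011 popcount=3 -> skip
r=20=10100 popcount=2 -> skip
r=21=10101 popcount=3 -> skip
r=22=10110 popcount=3 -> skip
r=23=10111 popcount=4 -> skip
r=24=11000 popcount=2 -> skip
r=25=11001 popcount=3 -> skip
r=26=11010 popcount=3 -> skip
r=27=11011 popcount=4 -> skip
r=28=11100 popcount=3 -> skip
r=29=11101 popcount=4 -> skip
r=30=11110 popcount=4 -> skip
r=31=11111 popcount=5 -> KEEP
r=32=100000 popcount=1 -> skip
r=33=100001 popcount=2 -> skip
r=34=100010 popcount=2 -> skip
r=35=100011 popcount=3 -> skip
r=36=100100 popcount=2 -> skip
r=37=100101 popcount=3 -> skip
r=38=100110 popcount=3 -> skip
r=39=100111 popcount=4 -> skip
r=40=101000 popcount=2 -> skip
r=41=101001 popcount=3 -> skip
r=42=101010 popcount=3 -> skip
r=43=101011 popcount=4 -> skip
r=44=101100 popcount=3 -> skip
r=45=101101 popcount=4 -> skip
r=46=101110 popcount=4 -> skip
r=47=101111 popcount=5 -> KEEP
r=48=110000 popcount=2 -> skip
r=49=110001 popcount=3 -> skip
r=50=110010 popcount=3 -> skip
r=51=110011 popcount=4 -> skip
r=52=110100 popcount=3 -> skip
r=53=110101 popcount=4 -> skip
r=54=110110 popcount=4 -> skip
r=55=110111 popcount=5 -> KEEP
Kept rows: 31 47 55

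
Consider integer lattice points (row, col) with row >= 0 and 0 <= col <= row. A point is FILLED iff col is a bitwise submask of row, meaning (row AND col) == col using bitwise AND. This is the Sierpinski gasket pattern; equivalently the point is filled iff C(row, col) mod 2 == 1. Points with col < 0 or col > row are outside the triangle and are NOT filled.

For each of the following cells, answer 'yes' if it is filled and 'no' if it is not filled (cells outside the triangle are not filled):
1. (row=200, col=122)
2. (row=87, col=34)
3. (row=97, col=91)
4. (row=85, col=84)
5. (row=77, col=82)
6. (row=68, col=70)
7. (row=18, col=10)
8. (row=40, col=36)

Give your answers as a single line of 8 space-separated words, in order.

Answer: no no no yes no no no no

Derivation:
(200,122): row=0b11001000, col=0b1111010, row AND col = 0b1001000 = 72; 72 != 122 -> empty
(87,34): row=0b1010111, col=0b100010, row AND col = 0b10 = 2; 2 != 34 -> empty
(97,91): row=0b1100001, col=0b1011011, row AND col = 0b1000001 = 65; 65 != 91 -> empty
(85,84): row=0b1010101, col=0b1010100, row AND col = 0b1010100 = 84; 84 == 84 -> filled
(77,82): col outside [0, 77] -> not filled
(68,70): col outside [0, 68] -> not filled
(18,10): row=0b10010, col=0b1010, row AND col = 0b10 = 2; 2 != 10 -> empty
(40,36): row=0b101000, col=0b100100, row AND col = 0b100000 = 32; 32 != 36 -> empty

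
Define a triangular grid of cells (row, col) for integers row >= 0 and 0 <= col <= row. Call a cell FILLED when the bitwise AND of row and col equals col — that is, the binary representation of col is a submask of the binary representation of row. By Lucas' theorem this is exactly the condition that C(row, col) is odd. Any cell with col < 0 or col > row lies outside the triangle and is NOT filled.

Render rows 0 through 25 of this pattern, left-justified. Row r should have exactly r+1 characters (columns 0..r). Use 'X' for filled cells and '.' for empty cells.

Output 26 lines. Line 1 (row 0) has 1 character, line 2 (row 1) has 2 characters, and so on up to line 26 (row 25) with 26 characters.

r0=0: X
r1=1: XX
r2=10: X.X
r3=11: XXXX
r4=100: X...X
r5=101: XX..XX
r6=110: X.X.X.X
r7=111: XXXXXXXX
r8=1000: X.......X
r9=1001: XX......XX
r10=1010: X.X.....X.X
r11=1011: XXXX....XXXX
r12=1100: X...X...X...X
r13=1101: XX..XX..XX..XX
r14=1110: X.X.X.X.X.X.X.X
r15=1111: XXXXXXXXXXXXXXXX
r16=10000: X...............X
r17=10001: XX..............XX
r18=10010: X.X.............X.X
r19=10011: XXXX............XXXX
r20=10100: X...X...........X...X
r21=10101: XX..XX..........XX..XX
r22=10110: X.X.X.X.........X.X.X.X
r23=10111: XXXXXXXX........XXXXXXXX
r24=11000: X.......X.......X.......X
r25=11001: XX......XX......XX......XX

Answer: X
XX
X.X
XXXX
X...X
XX..XX
X.X.X.X
XXXXXXXX
X.......X
XX......XX
X.X.....X.X
XXXX....XXXX
X...X...X...X
XX..XX..XX..XX
X.X.X.X.X.X.X.X
XXXXXXXXXXXXXXXX
X...............X
XX..............XX
X.X.............X.X
XXXX............XXXX
X...X...........X...X
XX..XX..........XX..XX
X.X.X.X.........X.X.X.X
XXXXXXXX........XXXXXXXX
X.......X.......X.......X
XX......XX......XX......XX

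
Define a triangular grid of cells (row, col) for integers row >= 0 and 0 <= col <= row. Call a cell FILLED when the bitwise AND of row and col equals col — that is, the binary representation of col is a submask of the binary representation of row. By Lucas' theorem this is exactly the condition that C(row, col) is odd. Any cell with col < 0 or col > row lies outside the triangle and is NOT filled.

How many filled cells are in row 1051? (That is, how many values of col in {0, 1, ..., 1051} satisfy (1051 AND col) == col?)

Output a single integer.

Answer: 32

Derivation:
1051 in binary = 10000011011
popcount(1051) = number of 1-bits in 10000011011 = 5
A col c satisfies (1051 AND c) == c iff every set bit of c is also set in 1051; each of the 5 set bits of 1051 can independently be on or off in c.
count = 2^5 = 32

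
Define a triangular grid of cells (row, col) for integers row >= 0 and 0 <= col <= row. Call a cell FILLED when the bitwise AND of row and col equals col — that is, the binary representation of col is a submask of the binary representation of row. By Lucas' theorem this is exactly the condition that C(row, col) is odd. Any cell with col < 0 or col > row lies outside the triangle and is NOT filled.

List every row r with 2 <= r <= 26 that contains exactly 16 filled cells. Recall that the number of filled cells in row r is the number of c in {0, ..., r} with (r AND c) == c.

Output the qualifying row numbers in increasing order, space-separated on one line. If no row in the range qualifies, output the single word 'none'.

Answer: 15 23

Derivation:
Row r has 2^popcount(r) filled cells, so we need popcount(r) = log2(16) = 4.
Scan r = 2..26 and keep those with exactly 4 one-bits:
r=2=10 popcount=1 -> skip
r=3=11 popcount=2 -> skip
r=4=100 popcount=1 -> skip
r=5=101 popcount=2 -> skip
r=6=110 popcount=2 -> skip
r=7=111 popcount=3 -> skip
r=8=1000 popcount=1 -> skip
r=9=1001 popcount=2 -> skip
r=10=1010 popcount=2 -> skip
r=11=1011 popcount=3 -> skip
r=12=1100 popcount=2 -> skip
r=13=1101 popcount=3 -> skip
r=14=1110 popcount=3 -> skip
r=15=1111 popcount=4 -> KEEP
r=16=10000 popcount=1 -> skip
r=17=10001 popcount=2 -> skip
r=18=10010 popcount=2 -> skip
r=19=10011 popcount=3 -> skip
r=20=10100 popcount=2 -> skip
r=21=10101 popcount=3 -> skip
r=22=10110 popcount=3 -> skip
r=23=10111 popcount=4 -> KEEP
r=24=11000 popcount=2 -> skip
r=25=11001 popcount=3 -> skip
r=26=11010 popcount=3 -> skip
Kept rows: 15 23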